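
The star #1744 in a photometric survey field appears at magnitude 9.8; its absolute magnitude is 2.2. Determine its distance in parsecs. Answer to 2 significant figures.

d ≈ 330 pc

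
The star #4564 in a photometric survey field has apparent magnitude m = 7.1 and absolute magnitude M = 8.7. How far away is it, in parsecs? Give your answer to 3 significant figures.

d ≈ 4.79 pc

μ = m − M = -1.600
m − M = 5 log₁₀ d − 5
log₁₀ d = (m − M)/5 + 1 = 0.6800
d = 10^0.6800 = 4.786 pc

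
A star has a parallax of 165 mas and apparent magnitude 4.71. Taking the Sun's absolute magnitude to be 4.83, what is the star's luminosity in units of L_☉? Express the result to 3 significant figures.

L/L_☉ ≈ 0.410

d = 1/p = 1000/165 mas = 6.061 pc
M = m − 5 log₁₀ d + 5 = 4.71 − 5·0.7825 + 5 = 5.797
M − M_☉ = 5.797 − 4.83 = 0.967
L/L_☉ = 10^(−0.4 × 0.967) = 0.4102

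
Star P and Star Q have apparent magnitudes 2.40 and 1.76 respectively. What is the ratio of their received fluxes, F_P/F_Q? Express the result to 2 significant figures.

Magnitude difference = 0.64
Flux ratio = 10^(−0.4 Δm) = 10^(−0.4 × 0.64) = 10^-0.256 = 0.5546

F_P/F_Q ≈ 0.55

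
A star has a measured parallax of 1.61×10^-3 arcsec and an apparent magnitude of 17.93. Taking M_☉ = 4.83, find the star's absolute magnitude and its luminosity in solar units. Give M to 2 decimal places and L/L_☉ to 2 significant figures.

M ≈ 8.96; L/L_☉ ≈ 0.022

d = 1/p = 1/1.61×10^-3″ = 621.1 pc
M = m − 5 log₁₀ d + 5 = 17.93 − 5·2.7932 + 5 = 8.964
M − M_☉ = 8.964 − 4.83 = 4.134
L/L_☉ = 10^(−0.4 × 4.134) = 0.02220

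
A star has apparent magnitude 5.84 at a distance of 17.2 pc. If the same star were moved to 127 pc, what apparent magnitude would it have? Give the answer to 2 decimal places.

Flux ∝ 1/d², so Δm = 5 log₁₀(d₂/d₁) = 5 log₁₀(127/17.2) = 4.341
m₂ = m₁ + Δm = 5.84 + (4.341) = 10.181

m ≈ 10.18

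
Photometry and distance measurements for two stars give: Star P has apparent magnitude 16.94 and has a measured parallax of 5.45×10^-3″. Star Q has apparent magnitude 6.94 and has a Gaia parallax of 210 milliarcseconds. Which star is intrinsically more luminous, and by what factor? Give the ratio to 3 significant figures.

Star Q is more luminous, by a factor of 6.74.

Star P: d = 1/p = 1/5.45×10^-3″ = 183.5 pc
Star P: M = m − 5 log₁₀ d + 5 = 16.94 − 5·2.2636 + 5 = 10.622
Star Q: p = 210 mas = 0.210″ → d = 1/p = 4.762 pc
Star Q: M = m − 5 log₁₀ d + 5 = 6.94 − 5·0.6778 + 5 = 8.551
ΔM = M_P − M_Q = 10.622 − (8.551) = 2.071; smaller M is more luminous → Star Q.
L ratio = 10^(0.4 |ΔM|) = 10^0.828 = 6.735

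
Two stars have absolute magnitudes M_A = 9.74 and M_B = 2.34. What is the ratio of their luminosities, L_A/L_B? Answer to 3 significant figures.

ΔM = M_A − M_B = 7.40
L_A/L_B = 10^(−0.4 ΔM) = 10^-2.960 = 1.096×10^-3

L_A/L_B ≈ 1.10×10^-3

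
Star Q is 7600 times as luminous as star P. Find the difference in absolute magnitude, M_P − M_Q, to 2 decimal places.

M_P − M_Q ≈ 9.70

Pogson: ΔM = −2.5 log₁₀(ratio) = −2.5 log₁₀(7600) = −2.5 × 3.8808 = -9.702
Star Q is brighter so has the smaller magnitude: M_P − M_Q is positive.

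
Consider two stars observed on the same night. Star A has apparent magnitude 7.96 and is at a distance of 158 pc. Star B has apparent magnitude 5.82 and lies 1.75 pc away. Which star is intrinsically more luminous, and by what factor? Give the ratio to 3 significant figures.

Star A: M = m − 5 log₁₀ d + 5 = 7.96 − 5·2.1987 + 5 = 1.967
Star B: M = m − 5 log₁₀ d + 5 = 5.82 − 5·0.2430 + 5 = 9.605
ΔM = M_A − M_B = 1.967 − (9.605) = -7.638; smaller M is more luminous → Star A.
L ratio = 10^(0.4 |ΔM|) = 10^3.055 = 1136

Star A is more luminous, by a factor of 1140.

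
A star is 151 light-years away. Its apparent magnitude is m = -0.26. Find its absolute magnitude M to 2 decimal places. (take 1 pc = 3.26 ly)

d = 151 ly / 3.26 = 46.32 pc
5 log₁₀(d/10 pc) = 5 log₁₀(46.32) − 5 = 3.329
M = m − 5 log₁₀(d/10) = -0.26 − 3.329 = -3.589

M ≈ -3.59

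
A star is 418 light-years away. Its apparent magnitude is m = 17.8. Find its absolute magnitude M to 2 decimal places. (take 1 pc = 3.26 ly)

d = 418 ly / 3.26 = 128.2 pc
5 log₁₀(d/10 pc) = 5 log₁₀(128.2) − 5 = 5.540
M = m − 5 log₁₀(d/10) = 17.8 − 5.540 = 12.260

M ≈ 12.26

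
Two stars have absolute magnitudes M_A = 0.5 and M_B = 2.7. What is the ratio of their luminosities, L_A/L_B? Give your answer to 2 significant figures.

L_A/L_B ≈ 7.6

ΔM = M_A − M_B = -2.2
L_A/L_B = 10^(−0.4 ΔM) = 10^0.880 = 7.586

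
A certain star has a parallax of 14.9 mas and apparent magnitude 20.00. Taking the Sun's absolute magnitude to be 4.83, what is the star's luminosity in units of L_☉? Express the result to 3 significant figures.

d = 1/p = 1000/14.9 mas = 67.11 pc
M = m − 5 log₁₀ d + 5 = 20.00 − 5·1.8268 + 5 = 15.866
M − M_☉ = 15.866 − 4.83 = 11.036
L/L_☉ = 10^(−0.4 × 11.036) = 3.851×10^-5

L/L_☉ ≈ 3.85×10^-5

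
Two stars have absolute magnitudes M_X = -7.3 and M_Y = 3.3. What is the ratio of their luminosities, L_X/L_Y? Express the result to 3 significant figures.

ΔM = M_X − M_Y = -10.6
L_X/L_Y = 10^(−0.4 ΔM) = 10^4.240 = 17380

L_X/L_Y ≈ 17400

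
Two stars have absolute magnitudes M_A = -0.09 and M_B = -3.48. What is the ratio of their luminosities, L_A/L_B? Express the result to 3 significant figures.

L_A/L_B ≈ 0.0441

ΔM = M_A − M_B = 3.39
L_A/L_B = 10^(−0.4 ΔM) = 10^-1.356 = 0.04406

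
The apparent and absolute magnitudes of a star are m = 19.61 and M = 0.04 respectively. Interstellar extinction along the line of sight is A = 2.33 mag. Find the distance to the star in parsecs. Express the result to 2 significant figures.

d ≈ 28000 pc

m − M = 5 log₁₀(d/10 pc) + A  ⇒  19.61 − (0.04) − 2.33 = 5 log₁₀(d/10)
17.240 = 5 log₁₀(d/10)
log₁₀ d = (m − M − A)/5 + 1 = 4.4480
d = 10^4.4480 = 28050 pc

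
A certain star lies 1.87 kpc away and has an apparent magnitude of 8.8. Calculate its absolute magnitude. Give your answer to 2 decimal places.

d = 1.87 kpc = 1870 pc
5 log₁₀(d/10 pc) = 5 log₁₀(1870) − 5 = 11.359
M = m − 5 log₁₀(d/10) = 8.8 − 11.359 = -2.559

M ≈ -2.56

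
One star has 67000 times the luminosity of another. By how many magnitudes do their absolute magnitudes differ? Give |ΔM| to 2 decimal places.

Pogson: ΔM = −2.5 log₁₀(ratio) = −2.5 log₁₀(67000) = −2.5 × 4.8261 = -12.065

|ΔM| ≈ 12.07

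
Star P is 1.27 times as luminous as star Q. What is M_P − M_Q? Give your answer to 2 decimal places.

M_P − M_Q ≈ -0.26

Pogson: ΔM = −2.5 log₁₀(ratio) = −2.5 log₁₀(1.27) = −2.5 × 0.1038 = -0.260
Star P is brighter, so it has the smaller magnitude: the difference is negative.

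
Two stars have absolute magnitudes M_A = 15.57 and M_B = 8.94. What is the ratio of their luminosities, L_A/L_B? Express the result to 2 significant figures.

ΔM = M_A − M_B = 6.63
L_A/L_B = 10^(−0.4 ΔM) = 10^-2.652 = 2.228×10^-3

L_A/L_B ≈ 2.2×10^-3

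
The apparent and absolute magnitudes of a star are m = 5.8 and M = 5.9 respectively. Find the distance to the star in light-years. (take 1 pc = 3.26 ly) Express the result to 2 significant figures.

d ≈ 31 ly

μ = m − M = -0.100
m − M = 5 log₁₀ d − 5
log₁₀ d = (m − M)/5 + 1 = 0.9800
d = 10^0.9800 = 9.550 pc
= 31.13 ly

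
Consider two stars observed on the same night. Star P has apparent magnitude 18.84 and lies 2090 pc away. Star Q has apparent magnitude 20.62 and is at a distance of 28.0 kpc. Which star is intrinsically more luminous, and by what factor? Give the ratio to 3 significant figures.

Star Q is more luminous, by a factor of 34.8.

Star P: M = m − 5 log₁₀ d + 5 = 18.84 − 5·3.3201 + 5 = 7.239
Star Q: d = 28.0 kpc = 28000 pc
Star Q: M = m − 5 log₁₀ d + 5 = 20.62 − 5·4.4472 + 5 = 3.384
ΔM = M_P − M_Q = 7.239 − (3.384) = 3.855; smaller M is more luminous → Star Q.
L ratio = 10^(0.4 |ΔM|) = 10^1.542 = 34.84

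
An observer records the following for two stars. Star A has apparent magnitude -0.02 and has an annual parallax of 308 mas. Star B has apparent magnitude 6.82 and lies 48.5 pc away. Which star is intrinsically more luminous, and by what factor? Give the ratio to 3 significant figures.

Star A: p = 308 mas = 0.308″ → d = 1/p = 3.247 pc
Star A: M = m − 5 log₁₀ d + 5 = -0.02 − 5·0.5114 + 5 = 2.423
Star B: M = m − 5 log₁₀ d + 5 = 6.82 − 5·1.6857 + 5 = 3.391
ΔM = M_A − M_B = 2.423 − (3.391) = -0.969; smaller M is more luminous → Star A.
L ratio = 10^(0.4 |ΔM|) = 10^0.387 = 2.440

Star A is more luminous, by a factor of 2.44.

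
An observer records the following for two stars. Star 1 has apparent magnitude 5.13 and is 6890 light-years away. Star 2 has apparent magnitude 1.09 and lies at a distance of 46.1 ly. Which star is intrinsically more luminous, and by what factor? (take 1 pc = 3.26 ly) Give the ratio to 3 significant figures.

Star 1 is more luminous, by a factor of 541.

Star 1: d = 6890 ly / 3.26 = 2113 pc
Star 1: M = m − 5 log₁₀ d + 5 = 5.13 − 5·3.3250 + 5 = -6.495
Star 2: d = 46.1 ly / 3.26 = 14.14 pc
Star 2: M = m − 5 log₁₀ d + 5 = 1.09 − 5·1.1505 + 5 = 0.338
ΔM = M_1 − M_2 = -6.495 − (0.338) = -6.833; smaller M is more luminous → Star 1.
L ratio = 10^(0.4 |ΔM|) = 10^2.733 = 540.8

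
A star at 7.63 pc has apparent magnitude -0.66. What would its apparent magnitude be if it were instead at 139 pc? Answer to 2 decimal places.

m ≈ 5.64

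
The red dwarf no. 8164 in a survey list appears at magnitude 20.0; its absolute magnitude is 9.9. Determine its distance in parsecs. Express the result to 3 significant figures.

d ≈ 1050 pc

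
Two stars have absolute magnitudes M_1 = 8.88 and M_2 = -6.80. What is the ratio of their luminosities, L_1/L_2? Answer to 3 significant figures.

ΔM = M_1 − M_2 = 15.68
L_1/L_2 = 10^(−0.4 ΔM) = 10^-6.272 = 5.346×10^-7

L_1/L_2 ≈ 5.35×10^-7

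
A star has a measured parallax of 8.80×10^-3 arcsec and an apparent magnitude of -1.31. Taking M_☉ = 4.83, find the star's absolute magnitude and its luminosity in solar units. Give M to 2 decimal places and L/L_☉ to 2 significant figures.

d = 1/p = 1/8.80×10^-3″ = 113.6 pc
M = m − 5 log₁₀ d + 5 = -1.31 − 5·2.0555 + 5 = -6.588
M − M_☉ = -6.588 − 4.83 = -11.418
L/L_☉ = 10^(−0.4 × -11.418) = 36900

M ≈ -6.59; L/L_☉ ≈ 37000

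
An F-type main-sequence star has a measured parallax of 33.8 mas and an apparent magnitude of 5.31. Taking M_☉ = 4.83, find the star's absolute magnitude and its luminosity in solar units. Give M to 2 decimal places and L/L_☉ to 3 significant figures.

d = 1/p = 1000/33.8 mas = 29.59 pc
M = m − 5 log₁₀ d + 5 = 5.31 − 5·1.4711 + 5 = 2.955
M − M_☉ = 2.955 − 4.83 = -1.875
L/L_☉ = 10^(−0.4 × -1.875) = 5.626

M ≈ 2.95; L/L_☉ ≈ 5.63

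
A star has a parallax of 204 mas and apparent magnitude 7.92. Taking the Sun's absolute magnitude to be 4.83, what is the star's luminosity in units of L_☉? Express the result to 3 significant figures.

d = 1/p = 1000/204 mas = 4.902 pc
M = m − 5 log₁₀ d + 5 = 7.92 − 5·0.6904 + 5 = 9.468
M − M_☉ = 9.468 − 4.83 = 4.638
L/L_☉ = 10^(−0.4 × 4.638) = 0.01396

L/L_☉ ≈ 0.0140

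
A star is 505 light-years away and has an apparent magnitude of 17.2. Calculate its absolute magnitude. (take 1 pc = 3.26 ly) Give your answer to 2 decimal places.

M ≈ 11.25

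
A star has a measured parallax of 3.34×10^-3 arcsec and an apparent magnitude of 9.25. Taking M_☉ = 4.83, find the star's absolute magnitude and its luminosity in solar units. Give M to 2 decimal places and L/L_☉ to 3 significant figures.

M ≈ 1.87; L/L_☉ ≈ 15.3

d = 1/p = 1/3.34×10^-3″ = 299.4 pc
M = m − 5 log₁₀ d + 5 = 9.25 − 5·2.4763 + 5 = 1.869
M − M_☉ = 1.869 − 4.83 = -2.961
L/L_☉ = 10^(−0.4 × -2.961) = 15.29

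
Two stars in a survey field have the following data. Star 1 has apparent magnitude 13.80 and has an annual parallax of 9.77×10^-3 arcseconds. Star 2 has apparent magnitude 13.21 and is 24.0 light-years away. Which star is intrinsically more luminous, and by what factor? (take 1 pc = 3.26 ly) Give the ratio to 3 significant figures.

Star 1 is more luminous, by a factor of 112.

Star 1: d = 1/p = 1/9.77×10^-3″ = 102.4 pc
Star 1: M = m − 5 log₁₀ d + 5 = 13.80 − 5·2.0101 + 5 = 8.749
Star 2: d = 24.0 ly / 3.26 = 7.362 pc
Star 2: M = m − 5 log₁₀ d + 5 = 13.21 − 5·0.8670 + 5 = 13.875
ΔM = M_1 − M_2 = 8.749 − (13.875) = -5.126; smaller M is more luminous → Star 1.
L ratio = 10^(0.4 |ΔM|) = 10^2.050 = 112.3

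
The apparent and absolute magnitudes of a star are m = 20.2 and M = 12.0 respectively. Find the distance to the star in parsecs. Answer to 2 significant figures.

μ = m − M = 8.200
m − M = 5 log₁₀ d − 5
log₁₀ d = (m − M)/5 + 1 = 2.6400
d = 10^2.6400 = 436.5 pc

d ≈ 440 pc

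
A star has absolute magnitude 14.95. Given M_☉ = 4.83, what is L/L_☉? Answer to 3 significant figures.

L/L_☉ ≈ 8.95×10^-5

M − M_☉ = 14.95 − 4.83 = 10.120
L/L_☉ = 10^(−0.4 (M − M_☉)) = 10^-4.048 = 8.954×10^-5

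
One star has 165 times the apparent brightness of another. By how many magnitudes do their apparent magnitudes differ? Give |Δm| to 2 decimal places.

|Δm| ≈ 5.54

Pogson: Δm = −2.5 log₁₀(ratio) = −2.5 log₁₀(165) = −2.5 × 2.2175 = -5.544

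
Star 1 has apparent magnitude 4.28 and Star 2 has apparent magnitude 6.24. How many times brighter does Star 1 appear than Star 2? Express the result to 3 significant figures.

Δm = 4.28 − (6.24) = -1.96
Flux ratio = 10^(−0.4 Δm) = 10^(−0.4 × -1.96) = 10^0.784 = 6.081

6.08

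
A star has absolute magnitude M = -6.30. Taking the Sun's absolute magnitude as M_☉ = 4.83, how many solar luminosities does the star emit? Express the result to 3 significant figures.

L/L_☉ ≈ 28300

M − M_☉ = -6.30 − 4.83 = -11.130
L/L_☉ = 10^(−0.4 (M − M_☉)) = 10^4.452 = 28310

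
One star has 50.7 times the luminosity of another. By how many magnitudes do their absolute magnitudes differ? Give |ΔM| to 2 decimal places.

|ΔM| ≈ 4.26

Pogson: ΔM = −2.5 log₁₀(ratio) = −2.5 log₁₀(50.7) = −2.5 × 1.7050 = -4.263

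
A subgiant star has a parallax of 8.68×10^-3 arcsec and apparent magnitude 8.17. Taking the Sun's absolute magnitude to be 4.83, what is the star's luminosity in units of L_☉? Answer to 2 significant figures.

L/L_☉ ≈ 6.1

d = 1/p = 1/8.68×10^-3″ = 115.2 pc
M = m − 5 log₁₀ d + 5 = 8.17 − 5·2.0615 + 5 = 2.863
M − M_☉ = 2.863 − 4.83 = -1.967
L/L_☉ = 10^(−0.4 × -1.967) = 6.123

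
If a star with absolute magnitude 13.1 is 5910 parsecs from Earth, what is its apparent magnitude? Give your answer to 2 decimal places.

m ≈ 26.96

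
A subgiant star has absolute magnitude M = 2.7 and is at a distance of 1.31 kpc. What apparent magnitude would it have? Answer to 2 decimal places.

m ≈ 13.29

d = 1.31 kpc = 1310 pc
m = M + 5 log₁₀ d − 5 = 2.7 + 5·3.1173 − 5 = 13.286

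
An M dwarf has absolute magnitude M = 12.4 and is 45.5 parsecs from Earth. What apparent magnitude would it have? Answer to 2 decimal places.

m = M + 5 log₁₀ d − 5 = 12.4 + 5·1.6580 − 5 = 15.690

m ≈ 15.69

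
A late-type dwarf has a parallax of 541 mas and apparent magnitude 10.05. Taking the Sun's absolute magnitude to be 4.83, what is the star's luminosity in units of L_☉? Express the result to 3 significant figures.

L/L_☉ ≈ 2.79×10^-4

d = 1/p = 1000/541 mas = 1.848 pc
M = m − 5 log₁₀ d + 5 = 10.05 − 5·0.2668 + 5 = 13.716
M − M_☉ = 13.716 − 4.83 = 8.886
L/L_☉ = 10^(−0.4 × 8.886) = 2.790×10^-4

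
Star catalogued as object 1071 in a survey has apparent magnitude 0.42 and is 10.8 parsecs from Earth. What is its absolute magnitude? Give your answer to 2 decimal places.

M ≈ 0.25

5 log₁₀(d/10 pc) = 5 log₁₀(10.80) − 5 = 0.167
M = m − 5 log₁₀(d/10) = 0.42 − 0.167 = 0.253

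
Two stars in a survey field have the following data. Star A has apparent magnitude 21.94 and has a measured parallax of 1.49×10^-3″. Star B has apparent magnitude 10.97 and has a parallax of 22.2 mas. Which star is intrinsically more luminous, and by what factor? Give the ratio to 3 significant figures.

Star A: d = 1/p = 1/1.49×10^-3″ = 671.1 pc
Star A: M = m − 5 log₁₀ d + 5 = 21.94 − 5·2.8268 + 5 = 12.806
Star B: p = 22.2 mas = 0.0222″ → d = 1/p = 45.05 pc
Star B: M = m − 5 log₁₀ d + 5 = 10.97 − 5·1.6536 + 5 = 7.702
ΔM = M_A − M_B = 12.806 − (7.702) = 5.104; smaller M is more luminous → Star B.
L ratio = 10^(0.4 |ΔM|) = 10^2.042 = 110.1

Star B is more luminous, by a factor of 110.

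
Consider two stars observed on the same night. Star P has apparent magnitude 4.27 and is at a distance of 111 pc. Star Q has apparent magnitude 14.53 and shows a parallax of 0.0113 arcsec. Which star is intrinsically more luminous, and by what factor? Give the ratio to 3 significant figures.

Star P is more luminous, by a factor of 20000.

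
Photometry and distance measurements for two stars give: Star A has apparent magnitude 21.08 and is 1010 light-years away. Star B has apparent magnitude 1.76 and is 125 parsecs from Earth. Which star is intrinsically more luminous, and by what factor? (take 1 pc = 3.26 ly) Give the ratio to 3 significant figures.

Star B is more luminous, by a factor of 8.70×10^6.

Star A: d = 1010 ly / 3.26 = 309.8 pc
Star A: M = m − 5 log₁₀ d + 5 = 21.08 − 5·2.4911 + 5 = 13.624
Star B: M = m − 5 log₁₀ d + 5 = 1.76 − 5·2.0969 + 5 = -3.725
ΔM = M_A − M_B = 13.624 − (-3.725) = 17.349; smaller M is more luminous → Star B.
L ratio = 10^(0.4 |ΔM|) = 10^6.940 = 8.702×10^6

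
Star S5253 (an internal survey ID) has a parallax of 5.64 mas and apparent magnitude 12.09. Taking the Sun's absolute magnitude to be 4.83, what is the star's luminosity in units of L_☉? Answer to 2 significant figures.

d = 1/p = 1000/5.64 mas = 177.3 pc
M = m − 5 log₁₀ d + 5 = 12.09 − 5·2.2487 + 5 = 5.846
M − M_☉ = 5.846 − 4.83 = 1.016
L/L_☉ = 10^(−0.4 × 1.016) = 0.3921

L/L_☉ ≈ 0.39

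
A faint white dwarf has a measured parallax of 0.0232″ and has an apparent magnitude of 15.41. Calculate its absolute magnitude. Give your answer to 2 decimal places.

M ≈ 12.24

d = 1/p = 1/0.0232″ = 43.10 pc
5 log₁₀(d/10 pc) = 5 log₁₀(43.10) − 5 = 3.173
M = m − 5 log₁₀(d/10) = 15.41 − 3.173 = 12.237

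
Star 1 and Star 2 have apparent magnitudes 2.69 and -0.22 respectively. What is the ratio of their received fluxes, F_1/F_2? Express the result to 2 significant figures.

Δm = 2.69 − (-0.22) = 2.91
Flux ratio = 10^(−0.4 Δm) = 10^(−0.4 × 2.91) = 10^-1.164 = 0.06855

F_1/F_2 ≈ 0.069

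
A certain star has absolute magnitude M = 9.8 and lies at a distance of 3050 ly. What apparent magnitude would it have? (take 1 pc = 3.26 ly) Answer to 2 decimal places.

m ≈ 19.66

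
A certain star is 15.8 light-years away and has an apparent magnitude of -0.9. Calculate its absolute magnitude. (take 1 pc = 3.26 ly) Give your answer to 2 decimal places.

d = 15.8 ly / 3.26 = 4.847 pc
5 log₁₀(d/10 pc) = 5 log₁₀(4.847) − 5 = -1.573
M = m − 5 log₁₀(d/10) = -0.9 + 1.573 = 0.673

M ≈ 0.67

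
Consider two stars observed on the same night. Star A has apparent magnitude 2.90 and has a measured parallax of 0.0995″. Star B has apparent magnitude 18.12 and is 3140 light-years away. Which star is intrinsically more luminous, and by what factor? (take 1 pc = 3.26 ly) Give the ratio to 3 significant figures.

Star A is more luminous, by a factor of 133.

Star A: d = 1/p = 1/0.0995″ = 10.05 pc
Star A: M = m − 5 log₁₀ d + 5 = 2.90 − 5·1.0022 + 5 = 2.889
Star B: d = 3140 ly / 3.26 = 963.2 pc
Star B: M = m − 5 log₁₀ d + 5 = 18.12 − 5·2.9837 + 5 = 8.201
ΔM = M_A − M_B = 2.889 − (8.201) = -5.312; smaller M is more luminous → Star A.
L ratio = 10^(0.4 |ΔM|) = 10^2.125 = 133.3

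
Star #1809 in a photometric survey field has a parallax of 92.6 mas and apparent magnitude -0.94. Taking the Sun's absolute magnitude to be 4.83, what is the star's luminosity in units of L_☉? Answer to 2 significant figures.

d = 1/p = 1000/92.6 mas = 10.80 pc
M = m − 5 log₁₀ d + 5 = -0.94 − 5·1.0334 + 5 = -1.107
M − M_☉ = -1.107 − 4.83 = -5.937
L/L_☉ = 10^(−0.4 × -5.937) = 237.0

L/L_☉ ≈ 240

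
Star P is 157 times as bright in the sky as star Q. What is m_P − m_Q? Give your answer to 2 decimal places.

m_P − m_Q ≈ -5.49

Pogson: Δm = −2.5 log₁₀(ratio) = −2.5 log₁₀(157) = −2.5 × 2.1959 = -5.490
Star P is brighter, so it has the smaller magnitude: the difference is negative.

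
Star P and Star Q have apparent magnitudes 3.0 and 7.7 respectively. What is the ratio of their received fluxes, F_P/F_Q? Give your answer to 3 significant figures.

F_P/F_Q ≈ 75.9

Magnitude difference = -4.7
Flux ratio = 10^(−0.4 Δm) = 10^(−0.4 × -4.7) = 10^1.880 = 75.86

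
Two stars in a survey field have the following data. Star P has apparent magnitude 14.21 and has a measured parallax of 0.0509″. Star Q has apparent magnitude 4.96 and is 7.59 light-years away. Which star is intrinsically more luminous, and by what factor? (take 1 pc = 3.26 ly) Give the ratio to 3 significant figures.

Star Q is more luminous, by a factor of 70.4.

Star P: d = 1/p = 1/0.0509″ = 19.65 pc
Star P: M = m − 5 log₁₀ d + 5 = 14.21 − 5·1.2933 + 5 = 12.744
Star Q: d = 7.59 ly / 3.26 = 2.328 pc
Star Q: M = m − 5 log₁₀ d + 5 = 4.96 − 5·0.3670 + 5 = 8.125
ΔM = M_P − M_Q = 12.744 − (8.125) = 4.619; smaller M is more luminous → Star Q.
L ratio = 10^(0.4 |ΔM|) = 10^1.847 = 70.39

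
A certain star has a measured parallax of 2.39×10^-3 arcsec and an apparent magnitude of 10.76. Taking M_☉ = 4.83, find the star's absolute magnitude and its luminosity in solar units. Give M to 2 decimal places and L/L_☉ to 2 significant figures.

d = 1/p = 1/2.39×10^-3″ = 418.4 pc
M = m − 5 log₁₀ d + 5 = 10.76 − 5·2.6216 + 5 = 2.652
M − M_☉ = 2.652 − 4.83 = -2.178
L/L_☉ = 10^(−0.4 × -2.178) = 7.434

M ≈ 2.65; L/L_☉ ≈ 7.4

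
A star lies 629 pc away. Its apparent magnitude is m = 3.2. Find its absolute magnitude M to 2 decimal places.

M ≈ -5.79

5 log₁₀(d/10 pc) = 5 log₁₀(629.0) − 5 = 8.993
M = m − 5 log₁₀(d/10) = 3.2 − 8.993 = -5.793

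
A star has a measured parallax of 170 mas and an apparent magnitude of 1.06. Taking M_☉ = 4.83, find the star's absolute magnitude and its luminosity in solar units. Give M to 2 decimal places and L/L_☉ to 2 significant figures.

M ≈ 2.21; L/L_☉ ≈ 11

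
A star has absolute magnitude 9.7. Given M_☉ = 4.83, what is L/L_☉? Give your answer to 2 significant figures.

L/L_☉ ≈ 0.011

M − M_☉ = 9.7 − 4.83 = 4.870
L/L_☉ = 10^(−0.4 (M − M_☉)) = 10^-1.948 = 0.01127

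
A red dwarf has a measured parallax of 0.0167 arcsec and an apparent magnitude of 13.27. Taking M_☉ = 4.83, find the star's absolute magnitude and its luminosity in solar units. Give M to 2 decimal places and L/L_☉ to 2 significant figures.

M ≈ 9.38; L/L_☉ ≈ 0.015

d = 1/p = 1/0.0167″ = 59.88 pc
M = m − 5 log₁₀ d + 5 = 13.27 − 5·1.7773 + 5 = 9.384
M − M_☉ = 9.384 − 4.83 = 4.554
L/L_☉ = 10^(−0.4 × 4.554) = 0.01509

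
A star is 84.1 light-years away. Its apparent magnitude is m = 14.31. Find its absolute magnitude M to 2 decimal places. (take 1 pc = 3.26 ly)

M ≈ 12.25

d = 84.1 ly / 3.26 = 25.80 pc
5 log₁₀(d/10 pc) = 5 log₁₀(25.80) − 5 = 2.058
M = m − 5 log₁₀(d/10) = 14.31 − 2.058 = 12.252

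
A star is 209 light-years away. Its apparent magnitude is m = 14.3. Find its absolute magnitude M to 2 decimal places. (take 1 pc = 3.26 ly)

M ≈ 10.27

d = 209 ly / 3.26 = 64.11 pc
5 log₁₀(d/10 pc) = 5 log₁₀(64.11) − 5 = 4.035
M = m − 5 log₁₀(d/10) = 14.3 − 4.035 = 10.265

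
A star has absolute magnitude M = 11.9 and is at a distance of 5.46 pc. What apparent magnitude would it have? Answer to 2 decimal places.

m ≈ 10.59

m = M + 5 log₁₀ d − 5 = 11.9 + 5·0.7372 − 5 = 10.586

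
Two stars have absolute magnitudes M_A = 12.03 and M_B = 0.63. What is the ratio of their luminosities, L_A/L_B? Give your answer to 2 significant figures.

ΔM = M_A − M_B = 11.40
L_A/L_B = 10^(−0.4 ΔM) = 10^-4.560 = 2.754×10^-5

L_A/L_B ≈ 2.8×10^-5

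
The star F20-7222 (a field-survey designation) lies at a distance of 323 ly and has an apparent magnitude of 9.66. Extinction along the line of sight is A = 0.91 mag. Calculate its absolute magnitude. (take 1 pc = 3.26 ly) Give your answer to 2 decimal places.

M ≈ 3.77

d = 323 ly / 3.26 = 99.08 pc
5 log₁₀(d/10 pc) = 5 log₁₀(99.08) − 5 = 4.980
M = m − 5 log₁₀(d/10) − A = 9.66 − 4.980 − 0.91 = 3.770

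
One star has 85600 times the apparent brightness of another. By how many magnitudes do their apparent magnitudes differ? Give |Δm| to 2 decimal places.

Pogson: Δm = −2.5 log₁₀(ratio) = −2.5 log₁₀(85600) = −2.5 × 4.9325 = -12.331

|Δm| ≈ 12.33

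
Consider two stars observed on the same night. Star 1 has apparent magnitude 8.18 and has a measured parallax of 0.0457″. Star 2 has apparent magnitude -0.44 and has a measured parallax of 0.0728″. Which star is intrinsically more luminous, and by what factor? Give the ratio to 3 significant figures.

Star 1: d = 1/p = 1/0.0457″ = 21.88 pc
Star 1: M = m − 5 log₁₀ d + 5 = 8.18 − 5·1.3401 + 5 = 6.480
Star 2: d = 1/p = 1/0.0728″ = 13.74 pc
Star 2: M = m − 5 log₁₀ d + 5 = -0.44 − 5·1.1379 + 5 = -1.129
ΔM = M_1 − M_2 = 6.480 − (-1.129) = 7.609; smaller M is more luminous → Star 2.
L ratio = 10^(0.4 |ΔM|) = 10^3.044 = 1106

Star 2 is more luminous, by a factor of 1110.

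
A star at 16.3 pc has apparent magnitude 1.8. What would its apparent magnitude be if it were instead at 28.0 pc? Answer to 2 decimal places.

Flux ∝ 1/d², so Δm = 5 log₁₀(d₂/d₁) = 5 log₁₀(28.0/16.3) = 1.175
m₂ = m₁ + Δm = 1.8 + (1.175) = 2.975

m ≈ 2.97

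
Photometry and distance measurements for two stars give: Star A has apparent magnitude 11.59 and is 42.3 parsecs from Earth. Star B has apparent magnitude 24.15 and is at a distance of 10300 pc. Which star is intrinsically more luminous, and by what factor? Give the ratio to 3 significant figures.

Star A: M = m − 5 log₁₀ d + 5 = 11.59 − 5·1.6263 + 5 = 8.458
Star B: M = m − 5 log₁₀ d + 5 = 24.15 − 5·4.0128 + 5 = 9.086
ΔM = M_A − M_B = 8.458 − (9.086) = -0.628; smaller M is more luminous → Star A.
L ratio = 10^(0.4 |ΔM|) = 10^0.251 = 1.782

Star A is more luminous, by a factor of 1.78.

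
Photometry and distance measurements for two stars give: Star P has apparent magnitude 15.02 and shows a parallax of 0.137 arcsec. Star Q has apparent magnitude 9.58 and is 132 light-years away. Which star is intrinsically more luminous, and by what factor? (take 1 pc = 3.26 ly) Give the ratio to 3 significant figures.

Star Q is more luminous, by a factor of 4610.

Star P: d = 1/p = 1/0.137″ = 7.299 pc
Star P: M = m − 5 log₁₀ d + 5 = 15.02 − 5·0.8633 + 5 = 15.704
Star Q: d = 132 ly / 3.26 = 40.49 pc
Star Q: M = m − 5 log₁₀ d + 5 = 9.58 − 5·1.6074 + 5 = 6.543
ΔM = M_P − M_Q = 15.704 − (6.543) = 9.160; smaller M is more luminous → Star Q.
L ratio = 10^(0.4 |ΔM|) = 10^3.664 = 4615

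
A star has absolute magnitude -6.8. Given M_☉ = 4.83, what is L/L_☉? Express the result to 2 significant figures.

L/L_☉ ≈ 45000

M − M_☉ = -6.8 − 4.83 = -11.630
L/L_☉ = 10^(−0.4 (M − M_☉)) = 10^4.652 = 44870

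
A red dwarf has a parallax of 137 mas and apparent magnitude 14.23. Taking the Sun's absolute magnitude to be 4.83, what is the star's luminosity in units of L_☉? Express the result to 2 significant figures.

d = 1/p = 1000/137 mas = 7.299 pc
M = m − 5 log₁₀ d + 5 = 14.23 − 5·0.8633 + 5 = 14.914
M − M_☉ = 14.914 − 4.83 = 10.084
L/L_☉ = 10^(−0.4 × 10.084) = 9.259×10^-5

L/L_☉ ≈ 9.3×10^-5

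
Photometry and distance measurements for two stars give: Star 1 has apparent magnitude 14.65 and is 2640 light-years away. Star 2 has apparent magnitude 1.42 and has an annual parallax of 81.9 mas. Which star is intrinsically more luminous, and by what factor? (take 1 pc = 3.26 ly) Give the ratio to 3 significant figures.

Star 2 is more luminous, by a factor of 44.5.

Star 1: d = 2640 ly / 3.26 = 809.8 pc
Star 1: M = m − 5 log₁₀ d + 5 = 14.65 − 5·2.9084 + 5 = 5.108
Star 2: p = 81.9 mas = 0.0819″ → d = 1/p = 12.21 pc
Star 2: M = m − 5 log₁₀ d + 5 = 1.42 − 5·1.0867 + 5 = 0.986
ΔM = M_1 − M_2 = 5.108 − (0.986) = 4.122; smaller M is more luminous → Star 2.
L ratio = 10^(0.4 |ΔM|) = 10^1.649 = 44.53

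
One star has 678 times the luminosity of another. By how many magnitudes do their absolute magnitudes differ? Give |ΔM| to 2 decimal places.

Pogson: ΔM = −2.5 log₁₀(ratio) = −2.5 log₁₀(678) = −2.5 × 2.8312 = -7.078

|ΔM| ≈ 7.08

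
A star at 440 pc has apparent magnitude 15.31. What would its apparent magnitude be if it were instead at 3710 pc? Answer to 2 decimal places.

Flux ∝ 1/d², so Δm = 5 log₁₀(d₂/d₁) = 5 log₁₀(3710/440) = 4.630
m₂ = m₁ + Δm = 15.31 + (4.630) = 19.940

m ≈ 19.94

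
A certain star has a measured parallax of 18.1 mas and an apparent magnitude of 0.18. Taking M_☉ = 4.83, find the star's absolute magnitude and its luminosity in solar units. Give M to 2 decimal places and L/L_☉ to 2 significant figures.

d = 1/p = 1000/18.1 mas = 55.25 pc
M = m − 5 log₁₀ d + 5 = 0.18 − 5·1.7423 + 5 = -3.532
M − M_☉ = -3.532 − 4.83 = -8.362
L/L_☉ = 10^(−0.4 × -8.362) = 2211

M ≈ -3.53; L/L_☉ ≈ 2200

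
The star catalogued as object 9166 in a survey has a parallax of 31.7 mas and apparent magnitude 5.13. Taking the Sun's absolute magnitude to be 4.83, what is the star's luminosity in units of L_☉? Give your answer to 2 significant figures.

d = 1/p = 1000/31.7 mas = 31.55 pc
M = m − 5 log₁₀ d + 5 = 5.13 − 5·1.4989 + 5 = 2.635
M − M_☉ = 2.635 − 4.83 = -2.195
L/L_☉ = 10^(−0.4 × -2.195) = 7.549

L/L_☉ ≈ 7.5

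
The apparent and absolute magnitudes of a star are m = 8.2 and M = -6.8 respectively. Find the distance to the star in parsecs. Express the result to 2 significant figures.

d ≈ 10000 pc

μ = m − M = 15.000
m − M = 5 log₁₀ d − 5
log₁₀ d = (m − M)/5 + 1 = 4.0000
d = 10^4.0000 = 10000 pc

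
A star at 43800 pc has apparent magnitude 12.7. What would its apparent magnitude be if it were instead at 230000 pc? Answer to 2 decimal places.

m ≈ 16.30

Flux ∝ 1/d², so Δm = 5 log₁₀(d₂/d₁) = 5 log₁₀(230000/43800) = 3.601
m₂ = m₁ + Δm = 12.7 + (3.601) = 16.301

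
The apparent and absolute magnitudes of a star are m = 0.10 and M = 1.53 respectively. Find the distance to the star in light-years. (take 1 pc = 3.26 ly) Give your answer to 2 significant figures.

d ≈ 17 ly

Distance modulus: m − M = 0.10 − (1.53) = -1.430
m − M = 5 log₁₀ d − 5
log₁₀ d = (m − M)/5 + 1 = 0.7140
d = 10^0.7140 = 5.176 pc
= 16.87 ly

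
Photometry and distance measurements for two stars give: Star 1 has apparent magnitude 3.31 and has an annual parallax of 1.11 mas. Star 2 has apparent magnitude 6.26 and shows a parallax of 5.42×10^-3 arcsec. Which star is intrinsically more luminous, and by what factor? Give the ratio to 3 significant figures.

Star 1: p = 1.11 mas = 1.11×10^-3″ → d = 1/p = 900.9 pc
Star 1: M = m − 5 log₁₀ d + 5 = 3.31 − 5·2.9547 + 5 = -6.463
Star 2: d = 1/p = 1/5.42×10^-3″ = 184.5 pc
Star 2: M = m − 5 log₁₀ d + 5 = 6.26 − 5·2.2660 + 5 = -0.070
ΔM = M_1 − M_2 = -6.463 − (-0.070) = -6.393; smaller M is more luminous → Star 1.
L ratio = 10^(0.4 |ΔM|) = 10^2.557 = 360.9

Star 1 is more luminous, by a factor of 361.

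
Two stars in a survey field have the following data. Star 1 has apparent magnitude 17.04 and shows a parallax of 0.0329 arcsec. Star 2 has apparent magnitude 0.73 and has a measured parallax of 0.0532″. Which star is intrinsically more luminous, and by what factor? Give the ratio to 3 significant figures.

Star 2 is more luminous, by a factor of 1.28×10^6.

Star 1: d = 1/p = 1/0.0329″ = 30.40 pc
Star 1: M = m − 5 log₁₀ d + 5 = 17.04 − 5·1.4828 + 5 = 14.626
Star 2: d = 1/p = 1/0.0532″ = 18.80 pc
Star 2: M = m − 5 log₁₀ d + 5 = 0.73 − 5·1.2741 + 5 = -0.640
ΔM = M_1 − M_2 = 14.626 − (-0.640) = 15.266; smaller M is more luminous → Star 2.
L ratio = 10^(0.4 |ΔM|) = 10^6.107 = 1.278×10^6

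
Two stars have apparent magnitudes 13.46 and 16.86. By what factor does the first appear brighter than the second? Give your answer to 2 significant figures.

23

Magnitude difference = -3.40
Flux ratio = 10^(−0.4 Δm) = 10^(−0.4 × -3.40) = 10^1.360 = 22.91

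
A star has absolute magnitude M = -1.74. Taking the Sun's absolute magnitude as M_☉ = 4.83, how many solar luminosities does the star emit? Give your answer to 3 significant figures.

L/L_☉ ≈ 425

M − M_☉ = -1.74 − 4.83 = -6.570
L/L_☉ = 10^(−0.4 (M − M_☉)) = 10^2.628 = 424.6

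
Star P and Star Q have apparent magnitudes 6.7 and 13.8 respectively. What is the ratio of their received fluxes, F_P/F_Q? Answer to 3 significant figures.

F_P/F_Q ≈ 692

Magnitude difference = -7.1
Flux ratio = 10^(−0.4 Δm) = 10^(−0.4 × -7.1) = 10^2.840 = 691.8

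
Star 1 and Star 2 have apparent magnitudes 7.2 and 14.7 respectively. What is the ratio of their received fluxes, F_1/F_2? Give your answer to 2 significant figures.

Δm = 7.2 − (14.7) = -7.5
Flux ratio = 10^(−0.4 Δm) = 10^(−0.4 × -7.5) = 10^3.000 = 1000

F_1/F_2 ≈ 1000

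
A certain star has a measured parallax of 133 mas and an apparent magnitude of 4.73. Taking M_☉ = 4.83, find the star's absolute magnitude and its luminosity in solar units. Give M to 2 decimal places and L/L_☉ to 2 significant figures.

d = 1/p = 1000/133 mas = 7.519 pc
M = m − 5 log₁₀ d + 5 = 4.73 − 5·0.8761 + 5 = 5.349
M − M_☉ = 5.349 − 4.83 = 0.519
L/L_☉ = 10^(−0.4 × 0.519) = 0.6199

M ≈ 5.35; L/L_☉ ≈ 0.62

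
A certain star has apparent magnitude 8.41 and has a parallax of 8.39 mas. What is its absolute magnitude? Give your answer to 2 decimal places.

p = 8.39 mas = 8.39×10^-3″ → d = 1/p = 119.2 pc
5 log₁₀(d/10 pc) = 5 log₁₀(119.2) − 5 = 5.381
M = m − 5 log₁₀(d/10) = 8.41 − 5.381 = 3.029

M ≈ 3.03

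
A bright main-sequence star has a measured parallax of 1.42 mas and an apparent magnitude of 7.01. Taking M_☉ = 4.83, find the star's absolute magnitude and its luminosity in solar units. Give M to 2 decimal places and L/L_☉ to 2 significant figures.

M ≈ -2.23; L/L_☉ ≈ 670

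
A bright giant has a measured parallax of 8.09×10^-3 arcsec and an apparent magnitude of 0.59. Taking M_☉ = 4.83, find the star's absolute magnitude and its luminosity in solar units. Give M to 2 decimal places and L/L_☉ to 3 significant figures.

M ≈ -4.87; L/L_☉ ≈ 7590

d = 1/p = 1/8.09×10^-3″ = 123.6 pc
M = m − 5 log₁₀ d + 5 = 0.59 − 5·2.0921 + 5 = -4.870
M − M_☉ = -4.870 − 4.83 = -9.700
L/L_☉ = 10^(−0.4 × -9.700) = 7588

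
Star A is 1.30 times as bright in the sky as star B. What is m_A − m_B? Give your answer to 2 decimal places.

m_A − m_B ≈ -0.28

Pogson: Δm = −2.5 log₁₀(ratio) = −2.5 log₁₀(1.30) = −2.5 × 0.1139 = -0.285
Star A is brighter, so it has the smaller magnitude: the difference is negative.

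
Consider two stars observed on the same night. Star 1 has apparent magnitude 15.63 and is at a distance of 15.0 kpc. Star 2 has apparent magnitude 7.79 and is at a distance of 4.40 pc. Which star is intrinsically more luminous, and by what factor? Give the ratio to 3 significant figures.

Star 1 is more luminous, by a factor of 8500.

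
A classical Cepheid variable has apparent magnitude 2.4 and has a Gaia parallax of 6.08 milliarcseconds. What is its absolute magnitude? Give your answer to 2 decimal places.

M ≈ -3.68

p = 6.08 mas = 6.08×10^-3″ → d = 1/p = 164.5 pc
5 log₁₀(d/10 pc) = 5 log₁₀(164.5) − 5 = 6.080
M = m − 5 log₁₀(d/10) = 2.4 − 6.080 = -3.680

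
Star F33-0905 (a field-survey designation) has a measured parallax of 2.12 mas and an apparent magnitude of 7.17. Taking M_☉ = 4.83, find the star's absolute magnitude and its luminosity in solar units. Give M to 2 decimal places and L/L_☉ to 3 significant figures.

M ≈ -1.20; L/L_☉ ≈ 258

d = 1/p = 1000/2.12 mas = 471.7 pc
M = m − 5 log₁₀ d + 5 = 7.17 − 5·2.6737 + 5 = -1.198
M − M_☉ = -1.198 − 4.83 = -6.028
L/L_☉ = 10^(−0.4 × -6.028) = 257.8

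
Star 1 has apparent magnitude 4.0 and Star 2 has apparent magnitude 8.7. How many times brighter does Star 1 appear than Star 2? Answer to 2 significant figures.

76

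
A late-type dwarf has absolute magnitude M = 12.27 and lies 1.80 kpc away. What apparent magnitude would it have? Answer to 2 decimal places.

d = 1.80 kpc = 1800 pc
m = M + 5 log₁₀ d − 5 = 12.27 + 5·3.2553 − 5 = 23.546

m ≈ 23.55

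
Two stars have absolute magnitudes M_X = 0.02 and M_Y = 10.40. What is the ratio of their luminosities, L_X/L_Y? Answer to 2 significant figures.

ΔM = M_X − M_Y = -10.38
L_X/L_Y = 10^(−0.4 ΔM) = 10^4.152 = 14190

L_X/L_Y ≈ 14000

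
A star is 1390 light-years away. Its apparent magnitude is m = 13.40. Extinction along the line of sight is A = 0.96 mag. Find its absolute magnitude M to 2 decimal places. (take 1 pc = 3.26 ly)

M ≈ 4.29

d = 1390 ly / 3.26 = 426.4 pc
5 log₁₀(d/10 pc) = 5 log₁₀(426.4) − 5 = 8.149
M = m − 5 log₁₀(d/10) − A = 13.40 − 8.149 − 0.96 = 4.291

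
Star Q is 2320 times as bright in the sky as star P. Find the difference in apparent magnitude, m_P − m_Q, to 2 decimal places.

m_P − m_Q ≈ 8.41

Pogson: Δm = −2.5 log₁₀(ratio) = −2.5 log₁₀(2320) = −2.5 × 3.3655 = -8.414
Star Q is brighter so has the smaller magnitude: m_P − m_Q is positive.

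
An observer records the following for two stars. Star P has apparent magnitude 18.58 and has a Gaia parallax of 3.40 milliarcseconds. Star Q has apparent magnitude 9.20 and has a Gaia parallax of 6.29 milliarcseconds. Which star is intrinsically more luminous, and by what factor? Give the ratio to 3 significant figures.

Star P: p = 3.40 mas = 3.40×10^-3″ → d = 1/p = 294.1 pc
Star P: M = m − 5 log₁₀ d + 5 = 18.58 − 5·2.4685 + 5 = 11.237
Star Q: p = 6.29 mas = 6.29×10^-3″ → d = 1/p = 159.0 pc
Star Q: M = m − 5 log₁₀ d + 5 = 9.20 − 5·2.2013 + 5 = 3.193
ΔM = M_P − M_Q = 11.237 − (3.193) = 8.044; smaller M is more luminous → Star Q.
L ratio = 10^(0.4 |ΔM|) = 10^3.218 = 1651

Star Q is more luminous, by a factor of 1650.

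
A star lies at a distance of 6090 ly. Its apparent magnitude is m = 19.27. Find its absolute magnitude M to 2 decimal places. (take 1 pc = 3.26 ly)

d = 6090 ly / 3.26 = 1868 pc
5 log₁₀(d/10 pc) = 5 log₁₀(1868) − 5 = 11.357
M = m − 5 log₁₀(d/10) = 19.27 − 11.357 = 7.913

M ≈ 7.91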